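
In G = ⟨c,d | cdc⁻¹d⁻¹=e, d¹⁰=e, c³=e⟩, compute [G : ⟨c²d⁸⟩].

First find ord(c²d⁸) by computing successive powers:
  (c²d⁸)¹ = c²d⁸, (c²d⁸)² = cd⁶, (c²d⁸)³ = d⁴, (c²d⁸)⁴ = c²d², (c²d⁸)⁵ = c, (c²d⁸)⁶ = d⁸, (c²d⁸)⁷ = c²d⁶, (c²d⁸)⁸ = cd⁴, (c²d⁸)⁹ = d², (c²d⁸)¹⁰ = c², (c²d⁸)¹¹ = cd⁸, (c²d⁸)¹² = d⁶, (c²d⁸)¹³ = c²d⁴, (c²d⁸)¹⁴ = cd², (c²d⁸)¹⁵ = e.
So |⟨c²d⁸⟩| = ord(c²d⁸) = 15. With |G| = 30, by Lagrange [G : ⟨c²d⁸⟩] = 30/15 = 2.

Answer: 2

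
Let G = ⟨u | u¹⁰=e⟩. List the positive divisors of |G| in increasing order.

|G| = 10 = 2 · 5. By Lagrange's theorem the order of any subgroup divides 10; the divisors of 10 are 1, 2, 5, 10.

Answer: 1, 2, 5, 10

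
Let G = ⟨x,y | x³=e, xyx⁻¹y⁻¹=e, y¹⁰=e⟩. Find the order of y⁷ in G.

Compute successive powers until reaching e:
  (y⁷)¹ = y⁷, (y⁷)² = y⁴, (y⁷)³ = y, (y⁷)⁴ = y⁸, (y⁷)⁵ = y⁵, (y⁷)⁶ = y², (y⁷)⁷ = y⁹, (y⁷)⁸ = y⁶, (y⁷)⁹ = y³, (y⁷)¹⁰ = e.
The smallest positive k with (y⁷)ᵏ = e is 10.

Answer: 10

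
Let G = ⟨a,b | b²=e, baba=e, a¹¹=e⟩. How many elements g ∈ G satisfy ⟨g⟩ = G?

⟨g⟩ = G would require ord(g) = |G| = 22, but the maximum element order in G is 11 < 22. So G is not cyclic and no single element generates it: the count is 0.

Answer: 0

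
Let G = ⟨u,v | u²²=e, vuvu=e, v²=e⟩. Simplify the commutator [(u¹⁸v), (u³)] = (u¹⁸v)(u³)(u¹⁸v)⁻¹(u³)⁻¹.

[(u¹⁸v), (u³)] = (u¹⁸v)·(u³)·(u¹⁸v)⁻¹·(u³)⁻¹.
  (u¹⁸v) · (u³) = u¹⁵v
  (u¹⁵v) · (u¹⁸v) = u¹⁹
  (u¹⁹) · (u¹⁹) = u¹⁶

Answer: u¹⁶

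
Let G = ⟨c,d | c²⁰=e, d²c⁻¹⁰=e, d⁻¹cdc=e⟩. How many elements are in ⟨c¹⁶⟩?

|⟨c¹⁶⟩| equals the order of c¹⁶. Compute successive powers until reaching e:
  (c¹⁶)¹ = c¹⁶, (c¹⁶)² = c¹², (c¹⁶)³ = c⁸, (c¹⁶)⁴ = c⁴, (c¹⁶)⁵ = e.
The smallest positive k with (c¹⁶)ᵏ = e is 5, so |⟨c¹⁶⟩| = 5.

Answer: 5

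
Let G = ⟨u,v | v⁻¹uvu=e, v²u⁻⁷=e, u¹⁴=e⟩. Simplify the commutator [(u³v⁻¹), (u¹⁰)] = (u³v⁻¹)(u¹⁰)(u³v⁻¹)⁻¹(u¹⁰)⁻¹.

[(u³v⁻¹), (u¹⁰)] = (u³v⁻¹)·(u¹⁰)·(u³v⁻¹)⁻¹·(u¹⁰)⁻¹.
  (u³v⁻¹) · (u¹⁰) = v
  v · (u³v) = u⁴
  (u⁴) · (u⁴) = u⁸

Answer: u⁸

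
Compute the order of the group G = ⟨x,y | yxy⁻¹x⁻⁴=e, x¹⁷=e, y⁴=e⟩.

Enumerate words in the generators, reducing via the relations: the distinct elements are
  {e, x, y, xy, x², x³, x⁴, x⁵, x⁶, x⁷, x⁸, x⁹, y², y³, xy², xy³, x²y, x³y, x¹², x¹³, x¹¹, x¹⁰, x¹⁴, x¹⁵, x¹⁶, x⁴y, x⁵y, x⁶y, x⁷y, x⁸y, x⁹y, x²y², x²y³, x³y², x³y³, x¹²y, x¹³y, x¹¹y, x¹⁰y, x¹⁴y, x¹⁵y, x¹⁶y, x⁴y², x⁴y³, x⁵y², x⁵y³, x⁶y², x⁶y³, x⁷y², x⁷y³, x⁸y², x⁸y³, x⁹y², x⁹y³, x¹²y², x¹²y³, x¹³y², x¹³y³, x¹¹y², x¹¹y³, x¹⁰y², x¹⁰y³, x¹⁴y², x¹⁴y³, x¹⁵y², x¹⁵y³, x¹⁶y², x¹⁶y³}.
No further products give new elements, so |G| = 68.

Answer: 68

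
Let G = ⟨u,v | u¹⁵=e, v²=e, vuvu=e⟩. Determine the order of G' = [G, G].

G' = [G, G] is generated by all commutators. The generator-pair commutators are: [u, v] = u².
The subgroup they normally generate is {e, u, u², u³, u⁴, u⁵, u⁶, u⁷, u⁸, u⁹, u¹⁰, u¹¹, u¹², u¹³, u¹⁴}, of order 15.
Check: |G/G'| = 30/15 = 2 is the order of the abelianisation.

Answer: 15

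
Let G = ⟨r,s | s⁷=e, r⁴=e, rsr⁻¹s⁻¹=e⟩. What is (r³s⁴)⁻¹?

The order of (r³s⁴) is 28 (smallest k with (r³s⁴)ᵏ = e), so (r³s⁴)⁻¹ = (r³s⁴)²⁷ = rs³.
Check: (r³s⁴) · (rs³) → (r³s⁴) · r = s⁴;   (s⁴) · s³ = e, giving e as required.

Answer: rs³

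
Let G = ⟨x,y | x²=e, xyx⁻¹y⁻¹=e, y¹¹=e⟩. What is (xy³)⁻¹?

The order of (xy³) is 22 (smallest k with (xy³)ᵏ = e), so (xy³)⁻¹ = (xy³)²¹ = xy⁸.
Check: (xy³) · (xy⁸) → (xy³) · x = y³;   (y³) · y⁸ = e, giving e as required.

Answer: xy⁸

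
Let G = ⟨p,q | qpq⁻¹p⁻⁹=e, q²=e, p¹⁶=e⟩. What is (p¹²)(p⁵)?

Compute (p¹²) · (p⁵) by multiplying left to right and reducing via the relations at each step:
  (p¹²) · p⁵ = p

Answer: p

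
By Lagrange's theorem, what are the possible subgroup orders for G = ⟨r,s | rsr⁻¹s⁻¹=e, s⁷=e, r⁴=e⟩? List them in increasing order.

|G| = 28 = 2² · 7. By Lagrange's theorem the order of any subgroup divides 28; the divisors of 28 are 1, 2, 4, 7, 14, 28.

Answer: 1, 2, 4, 7, 14, 28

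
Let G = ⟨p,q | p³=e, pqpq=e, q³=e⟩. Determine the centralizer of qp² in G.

⟨qp²⟩ ⊆ C_G(qp²) since powers of qp² commute with qp²; so |C_G(qp²)| ≥ |⟨qp²⟩| = 3.
By orbit–stabilizer, |C_G(qp²)| = |G| / |conj. class of qp²| = 12 / 4 = 3.
The 3 elements commuting with qp² are {e, pq², qp²}.

Answer: {e, pq², qp²}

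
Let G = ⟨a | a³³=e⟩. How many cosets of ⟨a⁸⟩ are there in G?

First find ord(a⁸) by computing successive powers:
  (a⁸)¹ = a⁸, (a⁸)² = a¹⁶, (a⁸)³ = a²⁴, (a⁸)⁴ = a³², (a⁸)⁵ = a⁷, (a⁸)⁶ = a¹⁵, (a⁸)⁷ = a²³, (a⁸)⁸ = a³¹, (a⁸)⁹ = a⁶, (a⁸)¹⁰ = a¹⁴, (a⁸)¹¹ = a²², (a⁸)¹² = a³⁰, (a⁸)¹³ = a⁵, (a⁸)¹⁴ = a¹³, (a⁸)¹⁵ = a²¹, (a⁸)¹⁶ = a²⁹, (a⁸)¹⁷ = a⁴, (a⁸)¹⁸ = a¹², (a⁸)¹⁹ = a²⁰, (a⁸)²⁰ = a²⁸, (a⁸)²¹ = a³, (a⁸)²² = a¹¹, (a⁸)²³ = a¹⁹, (a⁸)²⁴ = a²⁷, (a⁸)²⁵ = a², (a⁸)²⁶ = a¹⁰, (a⁸)²⁷ = a¹⁸, (a⁸)²⁸ = a²⁶, (a⁸)²⁹ = a, (a⁸)³⁰ = a⁹, (a⁸)³¹ = a¹⁷, (a⁸)³² = a²⁵, (a⁸)³³ = e.
So |⟨a⁸⟩| = ord(a⁸) = 33. With |G| = 33, by Lagrange [G : ⟨a⁸⟩] = 33/33 = 1.

Answer: 1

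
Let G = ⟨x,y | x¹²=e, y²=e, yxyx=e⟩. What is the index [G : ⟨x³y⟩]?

First find ord(x³y) by computing successive powers:
  (x³y)¹ = x³y, (x³y)² = e.
So |⟨x³y⟩| = ord(x³y) = 2. With |G| = 24, by Lagrange [G : ⟨x³y⟩] = 24/2 = 12.

Answer: 12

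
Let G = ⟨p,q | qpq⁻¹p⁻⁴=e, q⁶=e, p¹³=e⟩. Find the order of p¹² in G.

Compute successive powers until reaching e:
  (p¹²)¹ = p¹², (p¹²)² = p¹¹, (p¹²)³ = p¹⁰, (p¹²)⁴ = p⁹, (p¹²)⁵ = p⁸, (p¹²)⁶ = p⁷, (p¹²)⁷ = p⁶, (p¹²)⁸ = p⁵, (p¹²)⁹ = p⁴, (p¹²)¹⁰ = p³, (p¹²)¹¹ = p², (p¹²)¹² = p, (p¹²)¹³ = e.
The smallest positive k with (p¹²)ᵏ = e is 13.

Answer: 13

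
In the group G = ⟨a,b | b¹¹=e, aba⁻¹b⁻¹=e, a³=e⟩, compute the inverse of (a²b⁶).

The order of (a²b⁶) is 33 (smallest k with (a²b⁶)ᵏ = e), so (a²b⁶)⁻¹ = (a²b⁶)³² = ab⁵.
Check: (a²b⁶) · (ab⁵) → (a²b⁶) · a = b⁶;   (b⁶) · b⁵ = e, giving e as required.

Answer: ab⁵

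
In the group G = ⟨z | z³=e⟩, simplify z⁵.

Compute successive powers of z, reducing at each step:
  z²: z · z = z²
  z³: (z²) · z = e
  z⁴: e · z = z
  z⁵: z · z = z²

Answer: z²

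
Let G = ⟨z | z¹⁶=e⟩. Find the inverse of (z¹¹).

The order of (z¹¹) is 16 (smallest k with (z¹¹)ᵏ = e), so (z¹¹)⁻¹ = (z¹¹)¹⁵ = z⁵.
Check: (z¹¹) · (z⁵) → (z¹¹) · z⁵ = e, giving e as required.

Answer: z⁵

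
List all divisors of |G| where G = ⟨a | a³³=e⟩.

|G| = 33 = 3 · 11. By Lagrange's theorem the order of any subgroup divides 33; the divisors of 33 are 1, 3, 11, 33.

Answer: 1, 3, 11, 33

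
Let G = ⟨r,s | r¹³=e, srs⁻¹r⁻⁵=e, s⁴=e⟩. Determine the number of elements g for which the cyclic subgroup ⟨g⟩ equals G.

⟨g⟩ = G would require ord(g) = |G| = 52, but the maximum element order in G is 13 < 52. So G is not cyclic and no single element generates it: the count is 0.

Answer: 0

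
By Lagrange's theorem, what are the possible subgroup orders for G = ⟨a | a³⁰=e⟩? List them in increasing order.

|G| = 30 = 2 · 3 · 5. By Lagrange's theorem the order of any subgroup divides 30; the divisors of 30 are 1, 2, 3, 5, 6, 10, 15, 30.

Answer: 1, 2, 3, 5, 6, 10, 15, 30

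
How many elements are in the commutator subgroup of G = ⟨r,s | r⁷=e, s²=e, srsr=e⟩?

G' = [G, G] is generated by all commutators. The generator-pair commutators are: [r, s] = r².
The subgroup they normally generate is {e, r, r², r³, r⁴, r⁵, r⁶}, of order 7.
Check: |G/G'| = 14/7 = 2 is the order of the abelianisation.

Answer: 7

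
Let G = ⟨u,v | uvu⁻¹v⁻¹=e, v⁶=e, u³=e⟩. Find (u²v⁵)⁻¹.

The order of (u²v⁵) is 6 (smallest k with (u²v⁵)ᵏ = e), so (u²v⁵)⁻¹ = (u²v⁵)⁵ = uv.
Check: (u²v⁵) · (uv) → (u²v⁵) · u = v⁵;   (v⁵) · v = e, giving e as required.

Answer: uv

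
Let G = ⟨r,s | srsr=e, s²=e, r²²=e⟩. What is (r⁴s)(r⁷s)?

Compute (r⁴s) · (r⁷s) by multiplying left to right and reducing via the relations at each step:
  (r⁴s) · r⁷ = r¹⁹s
  (r¹⁹s) · s = r¹⁹

Answer: r¹⁹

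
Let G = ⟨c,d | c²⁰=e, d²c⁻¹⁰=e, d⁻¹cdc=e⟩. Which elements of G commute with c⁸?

⟨c⁸⟩ ⊆ C_G(c⁸) since powers of c⁸ commute with c⁸; so |C_G(c⁸)| ≥ |⟨c⁸⟩| = 5.
By orbit–stabilizer, |C_G(c⁸)| = |G| / |conj. class of c⁸| = 40 / 2 = 20.
The 20 elements commuting with c⁸ are {e, c, c², c³, c⁴, c⁵, c⁶, c⁷, c⁸, c⁹, c¹⁰, c¹¹, c¹², c¹³, c¹⁴, c¹⁵, c¹⁶, c¹⁷, c¹⁸, c¹⁹}.

Answer: {e, c, c², c³, c⁴, c⁵, c⁶, c⁷, c⁸, c⁹, c¹⁰, c¹¹, c¹², c¹³, c¹⁴, c¹⁵, c¹⁶, c¹⁷, c¹⁸, c¹⁹}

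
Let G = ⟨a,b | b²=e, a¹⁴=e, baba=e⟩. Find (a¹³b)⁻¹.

The order of (a¹³b) is 2 (smallest k with (a¹³b)ᵏ = e), so (a¹³b)⁻¹ = (a¹³b)¹ = a¹³b.
Check: (a¹³b) · (a¹³b) → (a¹³b) · a¹³ = b;   b · b = e, giving e as required.

Answer: a¹³b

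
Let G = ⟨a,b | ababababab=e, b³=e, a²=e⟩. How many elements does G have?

Enumerate words in the generators, reducing via the relations: the distinct elements are
  {a, b, e, ab, ba, b², aba, ab², bab, b²a, abab, ab²a, baba, bab², b²ab, ababa, abab², ab²ab, bab²a, b²aba, b²ab², abab²a, ab²aba, ab²ab², babab², bab²ab, b²abab, b²ab²a, abab²ab, ab²abab, ab²ab²a, babab²a, bab²aba, bab²ab², b²abab², b²ab²ab, abab²aba, abab²ab², ab²abab², babab²ab, bab²abab, b²abab²a, b²ab²aba, abab²abab, ab²abab²a, babab²ab², bab²abab², b²abab²ab, b²ab²abab, abab²abab², ab²abab²ab, bab²abab²a, b²abab²aba, b²abab²ab², b²ab²abab², abab²abab²a, ab²abab²aba, ab²abab²ab², bab²abab²ab, abab²abab²ab}.
No further products give new elements, so |G| = 60.

Answer: 60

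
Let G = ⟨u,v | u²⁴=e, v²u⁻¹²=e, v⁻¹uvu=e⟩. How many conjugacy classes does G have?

The conjugacy classes (representative and size) are:
  [e] (size 1), [u] (size 2), [u²] (size 2), [u³] (size 2), [u⁴] (size 2), [u⁵] (size 2), [u¹⁸] (size 2), [u⁷] (size 2), [u¹⁶] (size 2), [u¹⁵] (size 2), [u¹⁴] (size 2), [u¹³] (size 2), [u¹²] (size 1), [u⁶v] (size 12), [u⁵v⁻¹] (size 12).
Class equation: 1 + 2 + 2 + 2 + 2 + 2 + 2 + 2 + 2 + 2 + 2 + 2 + 1 + 12 + 12 = 48 = |G|. So G has 15 conjugacy classes.

Answer: 15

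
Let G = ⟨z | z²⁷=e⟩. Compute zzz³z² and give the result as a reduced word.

Multiply left to right, reducing at each step:
  z · z = z²
  (z²) · z³ = z⁵
  (z⁵) · z² = z⁷

Answer: z⁷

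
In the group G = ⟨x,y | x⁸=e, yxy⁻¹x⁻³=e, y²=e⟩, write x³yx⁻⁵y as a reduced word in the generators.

Multiply left to right, reducing at each step:
  (x³) · y = x³y
  (x³y) · x⁻⁵ = x⁴y
  (x⁴y) · y = x⁴

Answer: x⁴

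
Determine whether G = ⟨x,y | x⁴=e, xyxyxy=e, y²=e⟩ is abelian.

x·y = xy but y·x = yx, so x·y ≠ y·x and G is not abelian.

Answer: No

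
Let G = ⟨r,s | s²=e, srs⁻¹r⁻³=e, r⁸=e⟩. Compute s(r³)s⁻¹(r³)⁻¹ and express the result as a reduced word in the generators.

[s, (r³)] = s·(r³)·s⁻¹·(r³)⁻¹.
  s · (r³) = rs
  (rs) · s = r
  r · (r⁵) = r⁶

Answer: r⁶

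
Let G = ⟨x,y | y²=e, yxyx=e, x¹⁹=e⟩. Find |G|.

Enumerate words in the generators, reducing via the relations: the distinct elements are
  {e, x, y, xy, x², x³, x⁴, x⁵, x⁶, x⁷, x⁸, x⁹, x²y, x³y, x¹², x¹³, x¹¹, x¹⁰, x¹⁴, x¹⁵, x¹⁶, x¹⁷, x¹⁸, x⁴y, x⁵y, x⁶y, x⁷y, x⁸y, x⁹y, x¹²y, x¹³y, x¹¹y, x¹⁰y, x¹⁴y, x¹⁵y, x¹⁶y, x¹⁷y, x¹⁸y}.
No further products give new elements, so |G| = 38.

Answer: 38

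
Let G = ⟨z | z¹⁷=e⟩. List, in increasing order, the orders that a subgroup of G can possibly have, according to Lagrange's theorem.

|G| = 17 = 17. By Lagrange's theorem the order of any subgroup divides 17; the divisors of 17 are 1, 17.

Answer: 1, 17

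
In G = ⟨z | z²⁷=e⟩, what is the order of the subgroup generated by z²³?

|⟨z²³⟩| equals the order of z²³. Compute successive powers until reaching e:
  (z²³)¹ = z²³, (z²³)² = z¹⁹, (z²³)³ = z¹⁵, (z²³)⁴ = z¹¹, (z²³)⁵ = z⁷, (z²³)⁶ = z³, (z²³)⁷ = z²⁶, (z²³)⁸ = z²², (z²³)⁹ = z¹⁸, (z²³)¹⁰ = z¹⁴, (z²³)¹¹ = z¹⁰, (z²³)¹² = z⁶, (z²³)¹³ = z², (z²³)¹⁴ = z²⁵, (z²³)¹⁵ = z²¹, (z²³)¹⁶ = z¹⁷, (z²³)¹⁷ = z¹³, (z²³)¹⁸ = z⁹, (z²³)¹⁹ = z⁵, (z²³)²⁰ = z, (z²³)²¹ = z²⁴, (z²³)²² = z²⁰, (z²³)²³ = z¹⁶, (z²³)²⁴ = z¹², (z²³)²⁵ = z⁸, (z²³)²⁶ = z⁴, (z²³)²⁷ = e.
The smallest positive k with (z²³)ᵏ = e is 27, so |⟨z²³⟩| = 27.

Answer: 27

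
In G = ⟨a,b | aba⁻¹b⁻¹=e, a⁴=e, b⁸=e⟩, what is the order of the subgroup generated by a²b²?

|⟨a²b²⟩| equals the order of a²b². Compute successive powers until reaching e:
  (a²b²)¹ = a²b², (a²b²)² = b⁴, (a²b²)³ = a²b⁶, (a²b²)⁴ = e.
The smallest positive k with (a²b²)ᵏ = e is 4, so |⟨a²b²⟩| = 4.

Answer: 4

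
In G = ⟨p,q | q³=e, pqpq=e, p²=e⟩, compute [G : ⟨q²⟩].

First find ord(q²) by computing successive powers:
  (q²)¹ = q², (q²)² = q, (q²)³ = e.
So |⟨q²⟩| = ord(q²) = 3. With |G| = 6, by Lagrange [G : ⟨q²⟩] = 6/3 = 2.

Answer: 2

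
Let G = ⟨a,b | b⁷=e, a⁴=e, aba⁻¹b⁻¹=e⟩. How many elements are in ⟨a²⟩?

|⟨a²⟩| equals the order of a². Compute successive powers until reaching e:
  (a²)¹ = a², (a²)² = e.
The smallest positive k with (a²)ᵏ = e is 2, so |⟨a²⟩| = 2.

Answer: 2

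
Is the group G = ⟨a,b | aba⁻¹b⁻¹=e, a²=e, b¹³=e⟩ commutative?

Each pair of generators commutes: a·b = ab = b·a. Since the generators pairwise commute, every element of G commutes with every other, so G is abelian.

Answer: Yes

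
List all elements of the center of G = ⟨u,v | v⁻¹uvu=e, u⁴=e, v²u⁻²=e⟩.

An element z ∈ Z(G) iff z commutes with every generator.
For example u² is central: (u²)·u = u³ = u·(u²); (u²)·v = v⁻¹ = v·(u²).
Whereas u ∉ Z(G) since u·v = uv ≠ uv⁻¹ = v·u.
Checking each of the 8 elements this way gives Z(G) = {e, u²}, of order 2.

Answer: {e, u²}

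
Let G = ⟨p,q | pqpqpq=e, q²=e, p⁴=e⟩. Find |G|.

Enumerate words in the generators, reducing via the relations: the distinct elements are
  {e, p, q, pq, p², p³, qp, pqp, p²q, p³q, qp², qp³, pqp², pqp³, p²qp, p³qp, qp²q, pqp²q, p²qp², p²qp³, p³qp², p³qp³, p²qp²q, p³qp²q}.
No further products give new elements, so |G| = 24.

Answer: 24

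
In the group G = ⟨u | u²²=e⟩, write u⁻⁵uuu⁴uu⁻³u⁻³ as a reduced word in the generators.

Multiply left to right, reducing at each step:
  (u¹⁷) · u = u¹⁸
  (u¹⁸) · u = u¹⁹
  (u¹⁹) · u⁴ = u
  u · u = u²
  (u²) · u⁻³ = u²¹
  (u²¹) · u⁻³ = u¹⁸

Answer: u¹⁸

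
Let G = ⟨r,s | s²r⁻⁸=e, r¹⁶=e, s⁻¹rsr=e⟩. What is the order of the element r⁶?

Compute successive powers until reaching e:
  (r⁶)¹ = r⁶, (r⁶)² = r¹², (r⁶)³ = r², (r⁶)⁴ = r⁸, (r⁶)⁵ = r¹⁴, (r⁶)⁶ = r⁴, (r⁶)⁷ = r¹⁰, (r⁶)⁸ = e.
The smallest positive k with (r⁶)ᵏ = e is 8.

Answer: 8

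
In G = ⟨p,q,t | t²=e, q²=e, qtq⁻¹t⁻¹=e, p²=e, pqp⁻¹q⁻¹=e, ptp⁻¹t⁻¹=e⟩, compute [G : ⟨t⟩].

First find ord(t) by computing successive powers:
  t¹ = t, t² = e.
So |⟨t⟩| = ord(t) = 2. With |G| = 8, by Lagrange [G : ⟨t⟩] = 8/2 = 4.

Answer: 4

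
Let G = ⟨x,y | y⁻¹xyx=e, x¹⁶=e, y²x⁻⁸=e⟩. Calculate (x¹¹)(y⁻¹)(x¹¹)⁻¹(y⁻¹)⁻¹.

[(x¹¹), (y⁻¹)] = (x¹¹)·(y⁻¹)·(x¹¹)⁻¹·(y⁻¹)⁻¹.
  (x¹¹) · (y⁻¹) = x³y
  (x³y) · (x⁵) = x⁶y⁻¹
  (x⁶y⁻¹) · y = x⁶

Answer: x⁶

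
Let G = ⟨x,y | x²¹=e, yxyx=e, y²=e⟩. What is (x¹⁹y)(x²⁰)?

Compute (x¹⁹y) · (x²⁰) by multiplying left to right and reducing via the relations at each step:
  (x¹⁹y) · x²⁰ = x²⁰y

Answer: x²⁰y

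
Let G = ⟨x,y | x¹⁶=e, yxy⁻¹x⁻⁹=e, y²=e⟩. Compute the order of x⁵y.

Compute successive powers until reaching e:
  (x⁵y)¹ = x⁵y, (x⁵y)² = x², (x⁵y)³ = x⁷y, (x⁵y)⁴ = x⁴, (x⁵y)⁵ = x⁹y, (x⁵y)⁶ = x⁶, (x⁵y)⁷ = x¹¹y, (x⁵y)⁸ = x⁸, (x⁵y)⁹ = x¹³y, (x⁵y)¹⁰ = x¹⁰, (x⁵y)¹¹ = x¹⁵y, (x⁵y)¹² = x¹², (x⁵y)¹³ = xy, (x⁵y)¹⁴ = x¹⁴, (x⁵y)¹⁵ = x³y, (x⁵y)¹⁶ = e.
The smallest positive k with (x⁵y)ᵏ = e is 16.

Answer: 16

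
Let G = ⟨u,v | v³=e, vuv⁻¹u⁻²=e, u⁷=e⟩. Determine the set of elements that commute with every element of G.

An element z ∈ Z(G) iff z commutes with every generator.
For example e is central: e·u = u = u·e; e·v = v = v·e.
Whereas u ∉ Z(G) since u·v = uv ≠ u²v = v·u.
Checking each of the 21 elements this way gives Z(G) = {e}, of order 1.

Answer: {e}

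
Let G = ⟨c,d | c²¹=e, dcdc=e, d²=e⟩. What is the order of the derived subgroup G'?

G' = [G, G] is generated by all commutators. The generator-pair commutators are: [c, d] = c².
The subgroup they normally generate is {e, c, c², c³, c⁴, c⁵, c⁶, c⁷, c⁸, c⁹, c¹⁰, c¹¹, c¹², c¹³, c¹⁴, c¹⁵, c¹⁶, c¹⁷, c¹⁸, c¹⁹, c²⁰}, of order 21.
Check: |G/G'| = 42/21 = 2 is the order of the abelianisation.

Answer: 21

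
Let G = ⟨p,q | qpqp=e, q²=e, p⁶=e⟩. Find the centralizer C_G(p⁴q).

⟨p⁴q⟩ ⊆ C_G(p⁴q) since powers of p⁴q commute with p⁴q; so |C_G(p⁴q)| ≥ |⟨p⁴q⟩| = 2.
By orbit–stabilizer, |C_G(p⁴q)| = |G| / |conj. class of p⁴q| = 12 / 3 = 4.
The 4 elements commuting with p⁴q are {e, p³, pq, p⁴q}.

Answer: {e, p³, pq, p⁴q}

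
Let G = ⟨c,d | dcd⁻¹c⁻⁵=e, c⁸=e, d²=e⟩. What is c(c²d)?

Compute c · (c²d) by multiplying left to right and reducing via the relations at each step:
  c · c² = c³
  (c³) · d = c³d

Answer: c³d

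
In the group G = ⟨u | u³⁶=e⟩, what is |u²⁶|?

Compute successive powers until reaching e:
  (u²⁶)¹ = u²⁶, (u²⁶)² = u¹⁶, (u²⁶)³ = u⁶, (u²⁶)⁴ = u³², (u²⁶)⁵ = u²², (u²⁶)⁶ = u¹², (u²⁶)⁷ = u², (u²⁶)⁸ = u²⁸, (u²⁶)⁹ = u¹⁸, (u²⁶)¹⁰ = u⁸, (u²⁶)¹¹ = u³⁴, (u²⁶)¹² = u²⁴, (u²⁶)¹³ = u¹⁴, (u²⁶)¹⁴ = u⁴, (u²⁶)¹⁵ = u³⁰, (u²⁶)¹⁶ = u²⁰, (u²⁶)¹⁷ = u¹⁰, (u²⁶)¹⁸ = e.
The smallest positive k with (u²⁶)ᵏ = e is 18.

Answer: 18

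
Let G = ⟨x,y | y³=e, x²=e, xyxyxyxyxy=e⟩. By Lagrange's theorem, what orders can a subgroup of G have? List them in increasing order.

|G| = 60 = 2² · 3 · 5. By Lagrange's theorem the order of any subgroup divides 60; the divisors of 60 are 1, 2, 3, 4, 5, 6, 10, 12, 15, 20, 30, 60.

Answer: 1, 2, 3, 4, 5, 6, 10, 12, 15, 20, 30, 60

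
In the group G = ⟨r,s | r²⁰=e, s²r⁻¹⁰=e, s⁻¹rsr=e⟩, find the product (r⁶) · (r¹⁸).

Compute (r⁶) · (r¹⁸) by multiplying left to right and reducing via the relations at each step:
  (r⁶) · r¹⁸ = r⁴

Answer: r⁴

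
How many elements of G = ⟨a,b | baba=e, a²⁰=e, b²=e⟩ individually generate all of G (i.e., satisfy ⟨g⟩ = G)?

⟨g⟩ = G would require ord(g) = |G| = 40, but the maximum element order in G is 20 < 40. So G is not cyclic and no single element generates it: the count is 0.

Answer: 0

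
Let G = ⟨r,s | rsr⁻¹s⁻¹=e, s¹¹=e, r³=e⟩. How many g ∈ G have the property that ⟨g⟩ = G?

G is cyclic of order 33. An element generates G iff its order is 33, and a cyclic group of order 33 has exactly φ(33) = 20 such elements.

Answer: 20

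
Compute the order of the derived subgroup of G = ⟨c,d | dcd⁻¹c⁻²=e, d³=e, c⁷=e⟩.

G' = [G, G] is generated by all commutators. The generator-pair commutators are: [c, d] = c⁶.
The subgroup they normally generate is {e, c, c², c³, c⁴, c⁵, c⁶}, of order 7.
Check: |G/G'| = 21/7 = 3 is the order of the abelianisation.

Answer: 7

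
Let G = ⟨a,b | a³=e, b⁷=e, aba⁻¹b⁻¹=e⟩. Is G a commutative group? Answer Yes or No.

Each pair of generators commutes: a·b = ab = b·a. Since the generators pairwise commute, every element of G commutes with every other, so G is abelian.

Answer: Yes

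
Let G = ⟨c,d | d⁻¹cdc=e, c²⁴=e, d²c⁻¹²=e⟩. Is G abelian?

c·d = cd but d·c = c¹¹d⁻¹, so c·d ≠ d·c and G is not abelian.

Answer: No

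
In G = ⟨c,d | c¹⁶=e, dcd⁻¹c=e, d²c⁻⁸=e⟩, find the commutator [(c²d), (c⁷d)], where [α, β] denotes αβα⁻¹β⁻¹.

[(c²d), (c⁷d)] = (c²d)·(c⁷d)·(c²d)⁻¹·(c⁷d)⁻¹.
  (c²d) · (c⁷d) = c³
  (c³) · (c²d⁻¹) = c⁵d⁻¹
  (c⁵d⁻¹) · (c⁷d⁻¹) = c⁶

Answer: c⁶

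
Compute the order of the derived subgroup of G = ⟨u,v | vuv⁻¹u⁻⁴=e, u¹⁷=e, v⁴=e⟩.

G' = [G, G] is generated by all commutators. The generator-pair commutators are: [u, v] = u¹⁴.
The subgroup they normally generate is {e, u, u², u³, u⁴, u⁵, u⁶, u⁷, u⁸, u⁹, u¹⁰, u¹¹, u¹², u¹³, u¹⁴, u¹⁵, u¹⁶}, of order 17.
Check: |G/G'| = 68/17 = 4 is the order of the abelianisation.

Answer: 17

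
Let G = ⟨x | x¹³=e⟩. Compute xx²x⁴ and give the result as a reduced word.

Multiply left to right, reducing at each step:
  x · x² = x³
  (x³) · x⁴ = x⁷

Answer: x⁷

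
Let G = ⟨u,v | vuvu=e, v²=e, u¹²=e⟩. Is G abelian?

u·v = uv but v·u = u¹¹v, so u·v ≠ v·u and G is not abelian.

Answer: No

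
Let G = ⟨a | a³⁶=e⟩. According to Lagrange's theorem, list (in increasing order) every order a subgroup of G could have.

|G| = 36 = 2² · 3². By Lagrange's theorem the order of any subgroup divides 36; the divisors of 36 are 1, 2, 3, 4, 6, 9, 12, 18, 36.

Answer: 1, 2, 3, 4, 6, 9, 12, 18, 36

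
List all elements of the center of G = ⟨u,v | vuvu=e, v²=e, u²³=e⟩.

An element z ∈ Z(G) iff z commutes with every generator.
For example e is central: e·u = u = u·e; e·v = v = v·e.
Whereas u ∉ Z(G) since u·v = uv ≠ u²²v = v·u.
Checking each of the 46 elements this way gives Z(G) = {e}, of order 1.

Answer: {e}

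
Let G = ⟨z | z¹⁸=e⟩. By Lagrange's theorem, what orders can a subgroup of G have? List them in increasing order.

|G| = 18 = 2 · 3². By Lagrange's theorem the order of any subgroup divides 18; the divisors of 18 are 1, 2, 3, 6, 9, 18.

Answer: 1, 2, 3, 6, 9, 18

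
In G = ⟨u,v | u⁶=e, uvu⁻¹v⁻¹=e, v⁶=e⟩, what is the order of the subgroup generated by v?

|⟨v⟩| equals the order of v. Compute successive powers until reaching e:
  v¹ = v, v² = v², v³ = v³, v⁴ = v⁴, v⁵ = v⁵, v⁶ = e.
The smallest positive k with vᵏ = e is 6, so |⟨v⟩| = 6.

Answer: 6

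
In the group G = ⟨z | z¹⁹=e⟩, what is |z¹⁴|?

Compute successive powers until reaching e:
  (z¹⁴)¹ = z¹⁴, (z¹⁴)² = z⁹, (z¹⁴)³ = z⁴, (z¹⁴)⁴ = z¹⁸, (z¹⁴)⁵ = z¹³, (z¹⁴)⁶ = z⁸, (z¹⁴)⁷ = z³, (z¹⁴)⁸ = z¹⁷, (z¹⁴)⁹ = z¹², (z¹⁴)¹⁰ = z⁷, (z¹⁴)¹¹ = z², (z¹⁴)¹² = z¹⁶, (z¹⁴)¹³ = z¹¹, (z¹⁴)¹⁴ = z⁶, (z¹⁴)¹⁵ = z, (z¹⁴)¹⁶ = z¹⁵, (z¹⁴)¹⁷ = z¹⁰, (z¹⁴)¹⁸ = z⁵, (z¹⁴)¹⁹ = e.
The smallest positive k with (z¹⁴)ᵏ = e is 19.

Answer: 19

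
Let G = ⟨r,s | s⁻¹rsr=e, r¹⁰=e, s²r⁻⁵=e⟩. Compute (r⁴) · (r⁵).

Compute (r⁴) · (r⁵) by multiplying left to right and reducing via the relations at each step:
  (r⁴) · r⁵ = r⁹

Answer: r⁹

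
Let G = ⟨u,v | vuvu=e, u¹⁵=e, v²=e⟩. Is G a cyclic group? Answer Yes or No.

Every cyclic group is abelian. But u·v = uv while v·u = u¹⁴v, so u·v ≠ v·u and G is not abelian. Hence G is not cyclic.

Answer: No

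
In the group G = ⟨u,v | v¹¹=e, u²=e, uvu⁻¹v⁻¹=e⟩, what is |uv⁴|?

Compute successive powers until reaching e:
  (uv⁴)¹ = uv⁴, (uv⁴)² = v⁸, (uv⁴)³ = uv, (uv⁴)⁴ = v⁵, (uv⁴)⁵ = uv⁹, (uv⁴)⁶ = v², (uv⁴)⁷ = uv⁶, (uv⁴)⁸ = v¹⁰, (uv⁴)⁹ = uv³, (uv⁴)¹⁰ = v⁷, (uv⁴)¹¹ = u, (uv⁴)¹² = v⁴, (uv⁴)¹³ = uv⁸, (uv⁴)¹⁴ = v, (uv⁴)¹⁵ = uv⁵, (uv⁴)¹⁶ = v⁹, (uv⁴)¹⁷ = uv², (uv⁴)¹⁸ = v⁶, (uv⁴)¹⁹ = uv¹⁰, (uv⁴)²⁰ = v³, (uv⁴)²¹ = uv⁷, (uv⁴)²² = e.
The smallest positive k with (uv⁴)ᵏ = e is 22.

Answer: 22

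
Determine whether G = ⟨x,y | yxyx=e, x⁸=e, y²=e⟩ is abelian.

x·y = xy but y·x = x⁷y, so x·y ≠ y·x and G is not abelian.

Answer: No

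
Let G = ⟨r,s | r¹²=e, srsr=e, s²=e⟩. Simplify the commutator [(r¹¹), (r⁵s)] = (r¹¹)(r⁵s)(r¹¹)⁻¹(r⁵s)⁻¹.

[(r¹¹), (r⁵s)] = (r¹¹)·(r⁵s)·(r¹¹)⁻¹·(r⁵s)⁻¹.
  (r¹¹) · (r⁵s) = r⁴s
  (r⁴s) · r = r³s
  (r³s) · (r⁵s) = r¹⁰

Answer: r¹⁰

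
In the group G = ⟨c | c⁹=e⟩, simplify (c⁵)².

Compute successive powers of (c⁵), reducing at each step:
  (c⁵)²: (c⁵) · c⁵ = c

Answer: c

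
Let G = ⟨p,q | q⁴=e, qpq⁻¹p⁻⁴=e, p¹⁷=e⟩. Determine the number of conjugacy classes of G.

The conjugacy classes (representative and size) are:
  [e] (size 1), [p⁴] (size 4), [p²] (size 4), [p⁵] (size 4), [p¹¹] (size 4), [p⁷q] (size 17), [p³q²] (size 17), [p⁹q³] (size 17).
Class equation: 1 + 4 + 4 + 4 + 4 + 17 + 17 + 17 = 68 = |G|. So G has 8 conjugacy classes.

Answer: 8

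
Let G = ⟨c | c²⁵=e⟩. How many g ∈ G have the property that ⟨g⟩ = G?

G is cyclic of order 25. An element generates G iff its order is 25, and a cyclic group of order 25 has exactly φ(25) = 20 such elements.

Answer: 20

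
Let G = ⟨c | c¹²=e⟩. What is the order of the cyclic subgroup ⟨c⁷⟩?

|⟨c⁷⟩| equals the order of c⁷. Compute successive powers until reaching e:
  (c⁷)¹ = c⁷, (c⁷)² = c², (c⁷)³ = c⁹, (c⁷)⁴ = c⁴, (c⁷)⁵ = c¹¹, (c⁷)⁶ = c⁶, (c⁷)⁷ = c, (c⁷)⁸ = c⁸, (c⁷)⁹ = c³, (c⁷)¹⁰ = c¹⁰, (c⁷)¹¹ = c⁵, (c⁷)¹² = e.
The smallest positive k with (c⁷)ᵏ = e is 12, so |⟨c⁷⟩| = 12.

Answer: 12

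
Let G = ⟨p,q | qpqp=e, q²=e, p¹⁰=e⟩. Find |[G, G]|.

G' = [G, G] is generated by all commutators. The generator-pair commutators are: [p, q] = p².
The subgroup they normally generate is {e, p², p⁴, p⁶, p⁸}, of order 5.
Check: |G/G'| = 20/5 = 4 is the order of the abelianisation.

Answer: 5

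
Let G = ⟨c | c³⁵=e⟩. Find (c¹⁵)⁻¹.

The order of (c¹⁵) is 7 (smallest k with (c¹⁵)ᵏ = e), so (c¹⁵)⁻¹ = (c¹⁵)⁶ = c²⁰.
Check: (c¹⁵) · (c²⁰) → (c¹⁵) · c²⁰ = e, giving e as required.

Answer: c²⁰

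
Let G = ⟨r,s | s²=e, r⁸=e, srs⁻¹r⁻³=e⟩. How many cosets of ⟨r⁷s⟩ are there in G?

First find ord(r⁷s) by computing successive powers:
  (r⁷s)¹ = r⁷s, (r⁷s)² = r⁴, (r⁷s)³ = r³s, (r⁷s)⁴ = e.
So |⟨r⁷s⟩| = ord(r⁷s) = 4. With |G| = 16, by Lagrange [G : ⟨r⁷s⟩] = 16/4 = 4.

Answer: 4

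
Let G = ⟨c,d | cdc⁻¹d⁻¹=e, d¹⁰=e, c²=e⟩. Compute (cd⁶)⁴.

Compute successive powers of (cd⁶), reducing at each step:
  (cd⁶)²: (cd⁶) · c = d⁶;   (d⁶) · d⁶ = d²
  (cd⁶)³: (d²) · c = cd²;   (cd²) · d⁶ = cd⁸
  (cd⁶)⁴: (cd⁸) · c = d⁸;   (d⁸) · d⁶ = d⁴

Answer: d⁴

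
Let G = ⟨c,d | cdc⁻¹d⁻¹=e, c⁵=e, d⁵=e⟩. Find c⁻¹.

The order of c is 5 (smallest k with cᵏ = e), so c⁻¹ = c⁴ = c⁴.
Check: c · (c⁴) → c · c⁴ = e, giving e as required.

Answer: c⁴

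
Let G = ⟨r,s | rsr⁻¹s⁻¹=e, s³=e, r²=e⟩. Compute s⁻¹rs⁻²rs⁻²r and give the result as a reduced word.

Multiply left to right, reducing at each step:
  (s²) · r = rs²
  (rs²) · s⁻² = r
  r · r = e
  e · s⁻² = s
  s · r = rs

Answer: rs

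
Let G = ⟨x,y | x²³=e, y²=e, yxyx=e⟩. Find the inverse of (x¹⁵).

The order of (x¹⁵) is 23 (smallest k with (x¹⁵)ᵏ = e), so (x¹⁵)⁻¹ = (x¹⁵)²² = x⁸.
Check: (x¹⁵) · (x⁸) → (x¹⁵) · x⁸ = e, giving e as required.

Answer: x⁸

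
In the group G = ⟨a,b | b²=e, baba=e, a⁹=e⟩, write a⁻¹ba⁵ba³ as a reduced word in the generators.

Multiply left to right, reducing at each step:
  (a⁸) · b = a⁸b
  (a⁸b) · a⁵ = a³b
  (a³b) · b = a³
  (a³) · a³ = a⁶

Answer: a⁶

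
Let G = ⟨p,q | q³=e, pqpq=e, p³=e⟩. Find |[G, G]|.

G' = [G, G] is generated by all commutators. The generator-pair commutators are: [p, q] = pq²p.
The subgroup they normally generate is {e, pq, p²q², pq²p}, of order 4.
Check: |G/G'| = 12/4 = 3 is the order of the abelianisation.

Answer: 4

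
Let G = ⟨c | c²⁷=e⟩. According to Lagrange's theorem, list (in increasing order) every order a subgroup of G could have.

|G| = 27 = 3³. By Lagrange's theorem the order of any subgroup divides 27; the divisors of 27 are 1, 3, 9, 27.

Answer: 1, 3, 9, 27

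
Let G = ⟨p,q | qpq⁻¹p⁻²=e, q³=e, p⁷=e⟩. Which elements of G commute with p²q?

⟨p²q⟩ ⊆ C_G(p²q) since powers of p²q commute with p²q; so |C_G(p²q)| ≥ |⟨p²q⟩| = 3.
By orbit–stabilizer, |C_G(p²q)| = |G| / |conj. class of p²q| = 21 / 7 = 3.
The 3 elements commuting with p²q are {e, p²q, p⁶q²}.

Answer: {e, p²q, p⁶q²}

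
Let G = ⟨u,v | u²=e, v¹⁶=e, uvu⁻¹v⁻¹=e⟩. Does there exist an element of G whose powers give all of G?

|G| = 32, but the maximum element order in G is 16 < 32. No single element generates all of G, so G is not cyclic.

Answer: No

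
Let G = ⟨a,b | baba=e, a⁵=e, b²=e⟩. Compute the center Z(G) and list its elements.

An element z ∈ Z(G) iff z commutes with every generator.
For example e is central: e·a = a = a·e; e·b = b = b·e.
Whereas a ∉ Z(G) since a·b = ab ≠ a⁴b = b·a.
Checking each of the 10 elements this way gives Z(G) = {e}, of order 1.

Answer: {e}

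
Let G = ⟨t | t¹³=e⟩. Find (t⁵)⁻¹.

The order of (t⁵) is 13 (smallest k with (t⁵)ᵏ = e), so (t⁵)⁻¹ = (t⁵)¹² = t⁸.
Check: (t⁵) · (t⁸) → (t⁵) · t⁸ = e, giving e as required.

Answer: t⁸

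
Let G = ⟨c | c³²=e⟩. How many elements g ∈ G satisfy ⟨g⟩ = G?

G is cyclic of order 32. An element generates G iff its order is 32, and a cyclic group of order 32 has exactly φ(32) = 16 such elements.

Answer: 16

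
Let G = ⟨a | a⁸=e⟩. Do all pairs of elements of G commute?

G has a single generator, so G is cyclic and hence abelian.

Answer: Yes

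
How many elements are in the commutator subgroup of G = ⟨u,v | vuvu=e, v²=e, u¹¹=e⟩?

G' = [G, G] is generated by all commutators. The generator-pair commutators are: [u, v] = u².
The subgroup they normally generate is {e, u, u², u³, u⁴, u⁵, u⁶, u⁷, u⁸, u⁹, u¹⁰}, of order 11.
Check: |G/G'| = 22/11 = 2 is the order of the abelianisation.

Answer: 11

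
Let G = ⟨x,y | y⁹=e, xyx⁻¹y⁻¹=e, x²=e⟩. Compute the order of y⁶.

Compute successive powers until reaching e:
  (y⁶)¹ = y⁶, (y⁶)² = y³, (y⁶)³ = e.
The smallest positive k with (y⁶)ᵏ = e is 3.

Answer: 3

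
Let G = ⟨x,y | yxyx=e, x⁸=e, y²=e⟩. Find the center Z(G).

An element z ∈ Z(G) iff z commutes with every generator.
For example x⁴ is central: (x⁴)·x = x⁵ = x·(x⁴); (x⁴)·y = x⁴y = y·(x⁴).
Whereas x ∉ Z(G) since x·y = xy ≠ x⁷y = y·x.
Checking each of the 16 elements this way gives Z(G) = {e, x⁴}, of order 2.

Answer: {e, x⁴}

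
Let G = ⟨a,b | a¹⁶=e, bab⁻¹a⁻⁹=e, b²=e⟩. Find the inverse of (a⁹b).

The order of (a⁹b) is 16 (smallest k with (a⁹b)ᵏ = e), so (a⁹b)⁻¹ = (a⁹b)¹⁵ = a¹⁵b.
Check: (a⁹b) · (a¹⁵b) → (a⁹b) · a¹⁵ = b;   b · b = e, giving e as required.

Answer: a¹⁵b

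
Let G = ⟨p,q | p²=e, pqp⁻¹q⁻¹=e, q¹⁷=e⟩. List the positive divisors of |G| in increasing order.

|G| = 34 = 2 · 17. By Lagrange's theorem the order of any subgroup divides 34; the divisors of 34 are 1, 2, 17, 34.

Answer: 1, 2, 17, 34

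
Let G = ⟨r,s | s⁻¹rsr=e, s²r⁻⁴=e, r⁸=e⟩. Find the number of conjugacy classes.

The conjugacy classes (representative and size) are:
  [e] (size 1), [r⁷] (size 2), [r⁶] (size 2), [r³] (size 2), [r⁴] (size 1), [r²s⁻¹] (size 4), [r³s⁻¹] (size 4).
Class equation: 1 + 2 + 2 + 2 + 1 + 4 + 4 = 16 = |G|. So G has 7 conjugacy classes.

Answer: 7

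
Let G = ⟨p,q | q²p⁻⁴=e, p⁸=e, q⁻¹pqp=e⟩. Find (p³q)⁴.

Compute successive powers of (p³q), reducing at each step:
  (p³q)²: (p³q) · p³ = q;   q · q = p⁴
  (p³q)³: (p⁴) · p³ = p⁷;   (p⁷) · q = p³q⁻¹
  (p³q)⁴: (p³q⁻¹) · p³ = q⁻¹;   (q⁻¹) · q = e

Answer: e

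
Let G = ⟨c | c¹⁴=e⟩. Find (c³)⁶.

Compute successive powers of (c³), reducing at each step:
  (c³)²: (c³) · c³ = c⁶
  (c³)³: (c⁶) · c³ = c⁹
  (c³)⁴: (c⁹) · c³ = c¹²
  (c³)⁵: (c¹²) · c³ = c
  (c³)⁶: c · c³ = c⁴

Answer: c⁴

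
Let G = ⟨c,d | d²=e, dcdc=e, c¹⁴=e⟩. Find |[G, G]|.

G' = [G, G] is generated by all commutators. The generator-pair commutators are: [c, d] = c².
The subgroup they normally generate is {e, c², c⁴, c⁶, c⁸, c¹⁰, c¹²}, of order 7.
Check: |G/G'| = 28/7 = 4 is the order of the abelianisation.

Answer: 7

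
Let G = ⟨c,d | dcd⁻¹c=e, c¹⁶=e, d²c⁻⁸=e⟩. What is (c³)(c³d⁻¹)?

Compute (c³) · (c³d⁻¹) by multiplying left to right and reducing via the relations at each step:
  (c³) · c³ = c⁶
  (c⁶) · d⁻¹ = c⁶d⁻¹

Answer: c⁶d⁻¹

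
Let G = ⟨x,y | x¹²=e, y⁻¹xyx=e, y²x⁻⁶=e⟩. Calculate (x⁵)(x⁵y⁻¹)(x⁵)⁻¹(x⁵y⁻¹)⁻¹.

[(x⁵), (x⁵y⁻¹)] = (x⁵)·(x⁵y⁻¹)·(x⁵)⁻¹·(x⁵y⁻¹)⁻¹.
  (x⁵) · (x⁵y⁻¹) = x⁴y
  (x⁴y) · (x⁷) = x³y⁻¹
  (x³y⁻¹) · (x⁵y) = x¹⁰

Answer: x¹⁰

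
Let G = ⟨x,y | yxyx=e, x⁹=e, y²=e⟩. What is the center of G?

An element z ∈ Z(G) iff z commutes with every generator.
For example e is central: e·x = x = x·e; e·y = y = y·e.
Whereas x ∉ Z(G) since x·y = xy ≠ x⁸y = y·x.
Checking each of the 18 elements this way gives Z(G) = {e}, of order 1.

Answer: {e}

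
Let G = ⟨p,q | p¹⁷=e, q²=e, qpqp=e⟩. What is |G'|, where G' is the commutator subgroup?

G' = [G, G] is generated by all commutators. The generator-pair commutators are: [p, q] = p².
The subgroup they normally generate is {e, p, p², p³, p⁴, p⁵, p⁶, p⁷, p⁸, p⁹, p¹⁰, p¹¹, p¹², p¹³, p¹⁴, p¹⁵, p¹⁶}, of order 17.
Check: |G/G'| = 34/17 = 2 is the order of the abelianisation.

Answer: 17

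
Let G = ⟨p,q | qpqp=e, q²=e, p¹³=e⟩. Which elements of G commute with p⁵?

⟨p⁵⟩ ⊆ C_G(p⁵) since powers of p⁵ commute with p⁵; so |C_G(p⁵)| ≥ |⟨p⁵⟩| = 13.
By orbit–stabilizer, |C_G(p⁵)| = |G| / |conj. class of p⁵| = 26 / 2 = 13.
The 13 elements commuting with p⁵ are {e, p, p², p³, p⁴, p⁵, p⁶, p⁷, p⁸, p⁹, p¹⁰, p¹¹, p¹²}.

Answer: {e, p, p², p³, p⁴, p⁵, p⁶, p⁷, p⁸, p⁹, p¹⁰, p¹¹, p¹²}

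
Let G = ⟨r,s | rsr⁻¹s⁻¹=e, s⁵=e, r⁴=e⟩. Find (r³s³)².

Compute successive powers of (r³s³), reducing at each step:
  (r³s³)²: (r³s³) · r³ = r²s³;   (r²s³) · s³ = r²s

Answer: r²s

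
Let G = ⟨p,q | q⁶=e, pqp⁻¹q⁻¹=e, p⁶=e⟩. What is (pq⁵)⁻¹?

The order of (pq⁵) is 6 (smallest k with (pq⁵)ᵏ = e), so (pq⁵)⁻¹ = (pq⁵)⁵ = p⁵q.
Check: (pq⁵) · (p⁵q) → (pq⁵) · p⁵ = q⁵;   (q⁵) · q = e, giving e as required.

Answer: p⁵q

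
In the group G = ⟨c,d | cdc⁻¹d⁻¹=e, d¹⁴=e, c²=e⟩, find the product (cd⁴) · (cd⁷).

Compute (cd⁴) · (cd⁷) by multiplying left to right and reducing via the relations at each step:
  (cd⁴) · c = d⁴
  (d⁴) · d⁷ = d¹¹

Answer: d¹¹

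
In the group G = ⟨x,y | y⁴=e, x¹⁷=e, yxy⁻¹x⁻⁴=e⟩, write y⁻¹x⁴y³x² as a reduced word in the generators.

Multiply left to right, reducing at each step:
  (y³) · x⁴ = xy³
  (xy³) · y³ = xy²
  (xy²) · x² = x¹⁶y²

Answer: x¹⁶y²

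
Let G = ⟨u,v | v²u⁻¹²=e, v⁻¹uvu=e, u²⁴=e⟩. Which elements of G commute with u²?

⟨u²⟩ ⊆ C_G(u²) since powers of u² commute with u²; so |C_G(u²)| ≥ |⟨u²⟩| = 12.
By orbit–stabilizer, |C_G(u²)| = |G| / |conj. class of u²| = 48 / 2 = 24.
The 24 elements commuting with u² are {e, u, u², u³, u⁴, u⁵, u⁶, u⁷, u⁸, u⁹, u¹⁰, u¹¹, u¹², u¹³, u¹⁴, u¹⁵, u¹⁶, u¹⁷, u¹⁸, u¹⁹, u²⁰, u²¹, u²², u²³}.

Answer: {e, u, u², u³, u⁴, u⁵, u⁶, u⁷, u⁸, u⁹, u¹⁰, u¹¹, u¹², u¹³, u¹⁴, u¹⁵, u¹⁶, u¹⁷, u¹⁸, u¹⁹, u²⁰, u²¹, u²², u²³}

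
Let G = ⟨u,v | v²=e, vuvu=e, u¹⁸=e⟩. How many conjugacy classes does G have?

The conjugacy classes (representative and size) are:
  [e] (size 1), [u] (size 2), [u²] (size 2), [u³] (size 2), [u¹⁴] (size 2), [u⁵] (size 2), [u¹²] (size 2), [u⁷] (size 2), [u¹⁰] (size 2), [u⁹] (size 1), [u¹⁰v] (size 9), [uv] (size 9).
Class equation: 1 + 2 + 2 + 2 + 2 + 2 + 2 + 2 + 2 + 1 + 9 + 9 = 36 = |G|. So G has 12 conjugacy classes.

Answer: 12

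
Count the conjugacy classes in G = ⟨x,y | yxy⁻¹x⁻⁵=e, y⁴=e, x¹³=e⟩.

The conjugacy classes (representative and size) are:
  [e] (size 1), [x] (size 4), [x²] (size 4), [x⁹] (size 4), [x¹²y] (size 13), [x⁴y²] (size 13), [x¹²y³] (size 13).
Class equation: 1 + 4 + 4 + 4 + 13 + 13 + 13 = 52 = |G|. So G has 7 conjugacy classes.

Answer: 7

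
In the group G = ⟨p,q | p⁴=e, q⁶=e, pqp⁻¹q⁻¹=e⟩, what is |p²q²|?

Compute successive powers until reaching e:
  (p²q²)¹ = p²q², (p²q²)² = q⁴, (p²q²)³ = p², (p²q²)⁴ = q², (p²q²)⁵ = p²q⁴, (p²q²)⁶ = e.
The smallest positive k with (p²q²)ᵏ = e is 6.

Answer: 6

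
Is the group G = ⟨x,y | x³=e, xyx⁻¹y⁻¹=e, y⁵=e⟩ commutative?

Each pair of generators commutes: x·y = xy = y·x. Since the generators pairwise commute, every element of G commutes with every other, so G is abelian.

Answer: Yes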